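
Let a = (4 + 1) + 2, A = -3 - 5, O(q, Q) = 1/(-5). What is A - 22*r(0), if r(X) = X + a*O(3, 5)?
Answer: 114/5 ≈ 22.800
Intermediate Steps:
O(q, Q) = -1/5
A = -8
a = 7 (a = 5 + 2 = 7)
r(X) = -7/5 + X (r(X) = X + 7*(-1/5) = X - 7/5 = -7/5 + X)
A - 22*r(0) = -8 - 22*(-7/5 + 0) = -8 - 22*(-7/5) = -8 + 154/5 = 114/5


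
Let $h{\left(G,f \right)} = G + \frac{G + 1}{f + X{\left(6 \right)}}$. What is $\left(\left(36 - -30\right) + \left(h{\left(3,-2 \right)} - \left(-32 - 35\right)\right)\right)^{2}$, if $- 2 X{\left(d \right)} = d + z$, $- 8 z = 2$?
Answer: $\frac{27793984}{1521} \approx 18274.0$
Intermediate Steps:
$z = - \frac{1}{4}$ ($z = \left(- \frac{1}{8}\right) 2 = - \frac{1}{4} \approx -0.25$)
$X{\left(d \right)} = \frac{1}{8} - \frac{d}{2}$ ($X{\left(d \right)} = - \frac{d - \frac{1}{4}}{2} = - \frac{- \frac{1}{4} + d}{2} = \frac{1}{8} - \frac{d}{2}$)
$h{\left(G,f \right)} = G + \frac{1 + G}{- \frac{23}{8} + f}$ ($h{\left(G,f \right)} = G + \frac{G + 1}{f + \left(\frac{1}{8} - 3\right)} = G + \frac{1 + G}{f + \left(\frac{1}{8} - 3\right)} = G + \frac{1 + G}{f - \frac{23}{8}} = G + \frac{1 + G}{- \frac{23}{8} + f}$)
$\left(\left(36 - -30\right) + \left(h{\left(3,-2 \right)} - \left(-32 - 35\right)\right)\right)^{2} = \left(\left(36 - -30\right) + \left(\frac{8 - 45 + 8 \cdot 3 \left(-2\right)}{-23 + 8 \left(-2\right)} - \left(-32 - 35\right)\right)\right)^{2} = \left(\left(36 + 30\right) + \left(\frac{8 - 45 - 48}{-23 - 16} - -67\right)\right)^{2} = \left(66 + \left(\frac{1}{-39} \left(-85\right) + 67\right)\right)^{2} = \left(66 + \left(\left(- \frac{1}{39}\right) \left(-85\right) + 67\right)\right)^{2} = \left(66 + \left(\frac{85}{39} + 67\right)\right)^{2} = \left(66 + \frac{2698}{39}\right)^{2} = \left(\frac{5272}{39}\right)^{2} = \frac{27793984}{1521}$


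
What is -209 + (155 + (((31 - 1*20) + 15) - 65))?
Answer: -93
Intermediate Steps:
-209 + (155 + (((31 - 1*20) + 15) - 65)) = -209 + (155 + (((31 - 20) + 15) - 65)) = -209 + (155 + ((11 + 15) - 65)) = -209 + (155 + (26 - 65)) = -209 + (155 - 39) = -209 + 116 = -93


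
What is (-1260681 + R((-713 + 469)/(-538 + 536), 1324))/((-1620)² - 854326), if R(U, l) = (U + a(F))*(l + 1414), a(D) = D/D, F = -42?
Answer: -923907/1770074 ≈ -0.52196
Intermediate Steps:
a(D) = 1
R(U, l) = (1 + U)*(1414 + l) (R(U, l) = (U + 1)*(l + 1414) = (1 + U)*(1414 + l))
(-1260681 + R((-713 + 469)/(-538 + 536), 1324))/((-1620)² - 854326) = (-1260681 + (1414 + 1324 + 1414*((-713 + 469)/(-538 + 536)) + ((-713 + 469)/(-538 + 536))*1324))/((-1620)² - 854326) = (-1260681 + (1414 + 1324 + 1414*(-244/(-2)) - 244/(-2)*1324))/(2624400 - 854326) = (-1260681 + (1414 + 1324 + 1414*(-244*(-½)) - 244*(-½)*1324))/1770074 = (-1260681 + (1414 + 1324 + 1414*122 + 122*1324))*(1/1770074) = (-1260681 + (1414 + 1324 + 172508 + 161528))*(1/1770074) = (-1260681 + 336774)*(1/1770074) = -923907*1/1770074 = -923907/1770074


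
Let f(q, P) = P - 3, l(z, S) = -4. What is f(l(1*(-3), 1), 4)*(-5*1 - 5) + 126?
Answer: 116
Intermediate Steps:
f(q, P) = -3 + P
f(l(1*(-3), 1), 4)*(-5*1 - 5) + 126 = (-3 + 4)*(-5*1 - 5) + 126 = 1*(-5 - 5) + 126 = 1*(-10) + 126 = -10 + 126 = 116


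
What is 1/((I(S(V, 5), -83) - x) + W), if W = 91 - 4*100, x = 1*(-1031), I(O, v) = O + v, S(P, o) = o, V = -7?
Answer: 1/644 ≈ 0.0015528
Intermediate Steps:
x = -1031
W = -309 (W = 91 - 400 = -309)
1/((I(S(V, 5), -83) - x) + W) = 1/(((5 - 83) - 1*(-1031)) - 309) = 1/((-78 + 1031) - 309) = 1/(953 - 309) = 1/644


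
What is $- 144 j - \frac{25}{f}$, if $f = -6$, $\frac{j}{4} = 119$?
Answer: $- \frac{411239}{6} \approx -68540.0$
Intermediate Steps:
$j = 476$ ($j = 4 \cdot 119 = 476$)
$- 144 j - \frac{25}{f} = \left(-144\right) 476 - \frac{25}{-6} = -68544 - - \frac{25}{6} = -68544 + \frac{25}{6} = - \frac{411239}{6}$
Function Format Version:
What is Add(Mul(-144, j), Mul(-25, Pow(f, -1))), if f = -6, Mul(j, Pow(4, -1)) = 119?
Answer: Rational(-411239, 6) ≈ -68540.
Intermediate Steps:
j = 476 (j = Mul(4, 119) = 476)
Add(Mul(-144, j), Mul(-25, Pow(f, -1))) = Add(Mul(-144, 476), Mul(-25, Pow(-6, -1))) = Add(-68544, Mul(-25, Rational(-1, 6))) = Add(-68544, Rational(25, 6)) = Rational(-411239, 6)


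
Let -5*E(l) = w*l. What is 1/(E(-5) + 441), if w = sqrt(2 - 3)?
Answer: 441/194482 - I/194482 ≈ 0.0022676 - 5.1419e-6*I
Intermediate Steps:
w = I (w = sqrt(-1) = I ≈ 1.0*I)
E(l) = -I*l/5
1/(E(-5) + 441) = 1/(-1/5*I*(-5) + 441) = 1/(I + 441) = 1/(441 + I) = (441 - I)/194482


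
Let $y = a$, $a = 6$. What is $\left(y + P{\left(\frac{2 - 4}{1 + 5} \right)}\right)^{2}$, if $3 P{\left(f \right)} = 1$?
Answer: $\frac{361}{9} \approx 40.111$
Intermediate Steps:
$P{\left(f \right)} = \frac{1}{3}$ ($P{\left(f \right)} = \frac{1}{3} \cdot 1 = \frac{1}{3}$)
$y = 6$
$\left(y + P{\left(\frac{2 - 4}{1 + 5} \right)}\right)^{2} = \left(6 + \frac{1}{3}\right)^{2} = \left(\frac{19}{3}\right)^{2} = \frac{361}{9}$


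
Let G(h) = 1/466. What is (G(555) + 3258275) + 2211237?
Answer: 2548792593/466 ≈ 5.4695e+6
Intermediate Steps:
G(h) = 1/466
(G(555) + 3258275) + 2211237 = (1/466 + 3258275) + 2211237 = 1518356151/466 + 2211237 = 2548792593/466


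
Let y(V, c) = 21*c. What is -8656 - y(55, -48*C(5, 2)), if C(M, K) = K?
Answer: -6640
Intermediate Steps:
-8656 - y(55, -48*C(5, 2)) = -8656 - 21*(-48*2) = -8656 - 21*(-96) = -8656 - 1*(-2016) = -8656 + 2016 = -6640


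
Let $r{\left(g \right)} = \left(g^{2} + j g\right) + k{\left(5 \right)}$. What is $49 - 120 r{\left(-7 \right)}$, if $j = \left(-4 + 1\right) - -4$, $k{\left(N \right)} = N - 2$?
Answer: $-5351$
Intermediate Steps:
$k{\left(N \right)} = -2 + N$
$j = 1$ ($j = -3 + 4 = 1$)
$r{\left(g \right)} = 3 + g + g^{2}$ ($r{\left(g \right)} = \left(g^{2} + 1 g\right) + \left(-2 + 5\right) = \left(g^{2} + g\right) + 3 = \left(g + g^{2}\right) + 3 = 3 + g + g^{2}$)
$49 - 120 r{\left(-7 \right)} = 49 - 120 \left(3 - 7 + \left(-7\right)^{2}\right) = 49 - 120 \left(3 - 7 + 49\right) = 49 - 5400 = -5351$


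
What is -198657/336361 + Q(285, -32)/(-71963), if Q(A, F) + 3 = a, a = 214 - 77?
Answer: -14341026065/24205546643 ≈ -0.59247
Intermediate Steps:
a = 137
Q(A, F) = 134 (Q(A, F) = -3 + 137 = 134)
-198657/336361 + Q(285, -32)/(-71963) = -198657/336361 + 134/(-71963) = -198657*1/336361 + 134*(-1/71963) = -198657/336361 - 134/71963 = -14341026065/24205546643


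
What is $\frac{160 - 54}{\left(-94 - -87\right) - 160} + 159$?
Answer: $\frac{26447}{167} \approx 158.37$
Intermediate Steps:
$\frac{160 - 54}{\left(-94 - -87\right) - 160} + 159 = \frac{106}{\left(-94 + 87\right) - 160} + 159 = \frac{106}{-7 - 160} + 159 = \frac{106}{-167} + 159 = 106 \left(- \frac{1}{167}\right) + 159 = - \frac{106}{167} + 159 = \frac{26447}{167}$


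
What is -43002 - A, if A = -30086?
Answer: -12916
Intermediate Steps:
-43002 - A = -43002 - 1*(-30086) = -43002 + 30086 = -12916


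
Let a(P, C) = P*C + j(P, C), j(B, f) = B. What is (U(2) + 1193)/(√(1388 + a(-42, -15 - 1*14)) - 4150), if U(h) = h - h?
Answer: -2475475/8609968 - 1193*√641/8609968 ≈ -0.29102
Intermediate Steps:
U(h) = 0
a(P, C) = P + C*P (a(P, C) = P*C + P = C*P + P = P + C*P)
(U(2) + 1193)/(√(1388 + a(-42, -15 - 1*14)) - 4150) = (0 + 1193)/(√(1388 - 42*(1 + (-15 - 1*14))) - 4150) = 1193/(√(1388 - 42*(1 + (-15 - 14))) - 4150) = 1193/(√(1388 - 42*(1 - 29)) - 4150) = 1193/(√(1388 - 42*(-28)) - 4150) = 1193/(√(1388 + 1176) - 4150) = 1193/(√2564 - 4150) = 1193/(2*√641 - 4150) = 1193/(-4150 + 2*√641)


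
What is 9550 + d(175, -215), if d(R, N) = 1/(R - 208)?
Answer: 315149/33 ≈ 9550.0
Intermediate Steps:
d(R, N) = 1/(-208 + R)
9550 + d(175, -215) = 9550 + 1/(-208 + 175) = 9550 + 1/(-33) = 9550 - 1/33 = 315149/33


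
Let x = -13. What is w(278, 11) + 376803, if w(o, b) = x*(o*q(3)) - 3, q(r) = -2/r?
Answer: 1137628/3 ≈ 3.7921e+5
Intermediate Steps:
w(o, b) = -3 + 26*o/3 (w(o, b) = -13*o*(-2/3) - 3 = -13*o*(-2*⅓) - 3 = -13*o*(-2)/3 - 3 = -(-26)*o/3 - 3 = 26*o/3 - 3 = -3 + 26*o/3)
w(278, 11) + 376803 = (-3 + (26/3)*278) + 376803 = (-3 + 7228/3) + 376803 = 7219/3 + 376803 = 1137628/3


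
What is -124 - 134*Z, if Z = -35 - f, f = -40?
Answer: -794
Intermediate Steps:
Z = 5 (Z = -35 - 1*(-40) = -35 + 40 = 5)
-124 - 134*Z = -124 - 134*5 = -124 - 670 = -794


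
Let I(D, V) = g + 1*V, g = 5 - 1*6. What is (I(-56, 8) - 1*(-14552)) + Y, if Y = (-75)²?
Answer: 20184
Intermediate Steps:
g = -1 (g = 5 - 6 = -1)
I(D, V) = -1 + V (I(D, V) = -1 + 1*V = -1 + V)
Y = 5625
(I(-56, 8) - 1*(-14552)) + Y = ((-1 + 8) - 1*(-14552)) + 5625 = (7 + 14552) + 5625 = 14559 + 5625 = 20184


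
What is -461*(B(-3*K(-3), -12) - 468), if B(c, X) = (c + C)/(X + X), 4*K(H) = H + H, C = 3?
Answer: 3454273/16 ≈ 2.1589e+5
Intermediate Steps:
K(H) = H/2 (K(H) = (H + H)/4 = (2*H)/4 = H/2)
B(c, X) = (3 + c)/(2*X) (B(c, X) = (c + 3)/(X + X) = (3 + c)/((2*X)) = (3 + c)*(1/(2*X)) = (3 + c)/(2*X))
-461*(B(-3*K(-3), -12) - 468) = -461*((½)*(3 - 3*(-3)/2)/(-12) - 468) = -461*((½)*(-1/12)*(3 - 3*(-3/2)) - 468) = -461*((½)*(-1/12)*(3 + 9/2) - 468) = -461*((½)*(-1/12)*(15/2) - 468) = -461*(-5/16 - 468) = -461*(-7493/16) = 3454273/16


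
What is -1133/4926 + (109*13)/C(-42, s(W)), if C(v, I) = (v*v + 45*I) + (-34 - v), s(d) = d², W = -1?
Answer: 4921481/8950542 ≈ 0.54985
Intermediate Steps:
C(v, I) = -34 + v² - v + 45*I (C(v, I) = (v² + 45*I) + (-34 - v) = -34 + v² - v + 45*I)
-1133/4926 + (109*13)/C(-42, s(W)) = -1133/4926 + (109*13)/(-34 + (-42)² - 1*(-42) + 45*(-1)²) = -1133*1/4926 + 1417/(-34 + 1764 + 42 + 45*1) = -1133/4926 + 1417/(-34 + 1764 + 42 + 45) = -1133/4926 + 1417/1817 = 4921481/8950542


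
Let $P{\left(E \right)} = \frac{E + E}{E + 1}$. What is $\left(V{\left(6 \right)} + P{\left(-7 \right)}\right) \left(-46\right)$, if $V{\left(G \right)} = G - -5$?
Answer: $- \frac{1840}{3} \approx -613.33$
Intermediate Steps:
$P{\left(E \right)} = \frac{2 E}{1 + E}$
$V{\left(G \right)} = 5 + G$ ($V{\left(G \right)} = G + 5 = 5 + G$)
$\left(V{\left(6 \right)} + P{\left(-7 \right)}\right) \left(-46\right) = \left(\left(5 + 6\right) + 2 \left(-7\right) \frac{1}{1 - 7}\right) \left(-46\right) = \left(11 + 2 \left(-7\right) \frac{1}{-6}\right) \left(-46\right) = \left(11 + 2 \left(-7\right) \left(- \frac{1}{6}\right)\right) \left(-46\right) = \left(11 + \frac{7}{3}\right) \left(-46\right) = \frac{40}{3} \left(-46\right) = - \frac{1840}{3}$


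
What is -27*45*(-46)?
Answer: 55890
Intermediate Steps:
-27*45*(-46) = -1215*(-46) = 55890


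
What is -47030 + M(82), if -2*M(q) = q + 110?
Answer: -47126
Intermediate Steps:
M(q) = -55 - q/2 (M(q) = -(q + 110)/2 = -(110 + q)/2 = -55 - q/2)
-47030 + M(82) = -47030 + (-55 - 1/2*82) = -47030 + (-55 - 41) = -47030 - 96 = -47126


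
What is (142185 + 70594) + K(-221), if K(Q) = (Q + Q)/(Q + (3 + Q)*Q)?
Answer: 46173041/217 ≈ 2.1278e+5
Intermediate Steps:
K(Q) = 2*Q/(Q + Q*(3 + Q)) (K(Q) = (2*Q)/(Q + Q*(3 + Q)) = 2*Q/(Q + Q*(3 + Q)))
(142185 + 70594) + K(-221) = (142185 + 70594) + 2/(4 - 221) = 212779 + 2/(-217) = 212779 + 2*(-1/217) = 212779 - 2/217 = 46173041/217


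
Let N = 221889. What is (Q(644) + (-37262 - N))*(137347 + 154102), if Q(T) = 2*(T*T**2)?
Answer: 155610688193833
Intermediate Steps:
Q(T) = 2*T**3
(Q(644) + (-37262 - N))*(137347 + 154102) = (2*644**3 + (-37262 - 1*221889))*(137347 + 154102) = (2*267089984 + (-37262 - 221889))*291449 = (534179968 - 259151)*291449 = 533920817*291449 = 155610688193833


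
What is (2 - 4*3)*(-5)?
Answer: 50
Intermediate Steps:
(2 - 4*3)*(-5) = (2 - 12)*(-5) = -10*(-5) = 50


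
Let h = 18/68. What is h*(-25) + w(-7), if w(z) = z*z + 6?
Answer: 1645/34 ≈ 48.382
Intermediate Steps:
h = 9/34 (h = 18*(1/68) = 9/34 ≈ 0.26471)
w(z) = 6 + z**2 (w(z) = z**2 + 6 = 6 + z**2)
h*(-25) + w(-7) = (9/34)*(-25) + (6 + (-7)**2) = -225/34 + (6 + 49) = -225/34 + 55 = 1645/34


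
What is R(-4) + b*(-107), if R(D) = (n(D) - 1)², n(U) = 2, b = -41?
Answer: 4388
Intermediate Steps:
R(D) = 1 (R(D) = (2 - 1)² = 1² = 1)
R(-4) + b*(-107) = 1 - 41*(-107) = 1 + 4387 = 4388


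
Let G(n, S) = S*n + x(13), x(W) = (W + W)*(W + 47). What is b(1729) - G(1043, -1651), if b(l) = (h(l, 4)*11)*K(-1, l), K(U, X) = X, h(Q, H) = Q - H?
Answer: 34528208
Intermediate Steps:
x(W) = 2*W*(47 + W) (x(W) = (2*W)*(47 + W) = 2*W*(47 + W))
G(n, S) = 1560 + S*n (G(n, S) = S*n + 2*13*(47 + 13) = S*n + 2*13*60 = S*n + 1560 = 1560 + S*n)
b(l) = l*(-44 + 11*l) (b(l) = ((l - 1*4)*11)*l = ((l - 4)*11)*l = ((-4 + l)*11)*l = (-44 + 11*l)*l = l*(-44 + 11*l))
b(1729) - G(1043, -1651) = 11*1729*(-4 + 1729) - (1560 - 1651*1043) = 11*1729*1725 - (1560 - 1721993) = 32807775 - 1*(-1720433) = 32807775 + 1720433 = 34528208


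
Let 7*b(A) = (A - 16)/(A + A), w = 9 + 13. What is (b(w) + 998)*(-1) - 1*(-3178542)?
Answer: 489341773/154 ≈ 3.1775e+6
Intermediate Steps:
w = 22
b(A) = (-16 + A)/(14*A) (b(A) = ((A - 16)/(A + A))/7 = ((-16 + A)/((2*A)))/7 = ((-16 + A)*(1/(2*A)))/7 = ((-16 + A)/(2*A))/7 = (-16 + A)/(14*A))
(b(w) + 998)*(-1) - 1*(-3178542) = ((1/14)*(-16 + 22)/22 + 998)*(-1) - 1*(-3178542) = ((1/14)*(1/22)*6 + 998)*(-1) + 3178542 = (3/154 + 998)*(-1) + 3178542 = (153695/154)*(-1) + 3178542 = -153695/154 + 3178542 = 489341773/154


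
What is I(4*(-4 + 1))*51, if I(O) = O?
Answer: -612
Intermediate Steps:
I(4*(-4 + 1))*51 = (4*(-4 + 1))*51 = (4*(-3))*51 = -12*51 = -612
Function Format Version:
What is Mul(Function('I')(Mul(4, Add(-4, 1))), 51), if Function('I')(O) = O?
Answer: -612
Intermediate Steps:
Mul(Function('I')(Mul(4, Add(-4, 1))), 51) = Mul(Mul(4, Add(-4, 1)), 51) = Mul(Mul(4, -3), 51) = Mul(-12, 51) = -612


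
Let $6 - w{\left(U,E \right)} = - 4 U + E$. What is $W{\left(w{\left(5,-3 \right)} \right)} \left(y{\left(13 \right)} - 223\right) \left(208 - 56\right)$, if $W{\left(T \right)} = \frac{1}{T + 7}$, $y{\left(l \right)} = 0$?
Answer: $- \frac{8474}{9} \approx -941.56$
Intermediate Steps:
$w{\left(U,E \right)} = 6 - E + 4 U$ ($w{\left(U,E \right)} = 6 - \left(- 4 U + E\right) = 6 - \left(E - 4 U\right) = 6 - E + 4 U$)
$W{\left(T \right)} = \frac{1}{7 + T}$
$W{\left(w{\left(5,-3 \right)} \right)} \left(y{\left(13 \right)} - 223\right) \left(208 - 56\right) = \frac{\left(0 - 223\right) \left(208 - 56\right)}{7 + \left(6 - -3 + 4 \cdot 5\right)} = \frac{\left(-223\right) 152}{7 + \left(6 + 3 + 20\right)} = \frac{1}{7 + 29} \left(-33896\right) = \frac{1}{36} \left(-33896\right) = - \frac{8474}{9}$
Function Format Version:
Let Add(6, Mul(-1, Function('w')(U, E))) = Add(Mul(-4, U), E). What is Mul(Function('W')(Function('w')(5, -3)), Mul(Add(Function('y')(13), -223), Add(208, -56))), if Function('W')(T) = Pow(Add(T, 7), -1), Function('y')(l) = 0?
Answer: Rational(-8474, 9) ≈ -941.56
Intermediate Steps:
Function('w')(U, E) = Add(6, Mul(-1, E), Mul(4, U)) (Function('w')(U, E) = Add(6, Mul(-1, Add(Mul(-4, U), E))) = Add(6, Mul(-1, Add(E, Mul(-4, U)))) = Add(6, Add(Mul(-1, E), Mul(4, U))) = Add(6, Mul(-1, E), Mul(4, U)))
Function('W')(T) = Pow(Add(7, T), -1)
Mul(Function('W')(Function('w')(5, -3)), Mul(Add(Function('y')(13), -223), Add(208, -56))) = Mul(Pow(Add(7, Add(6, Mul(-1, -3), Mul(4, 5))), -1), Mul(Add(0, -223), Add(208, -56))) = Mul(Pow(Add(7, Add(6, 3, 20)), -1), Mul(-223, 152)) = Mul(Pow(Add(7, 29), -1), -33896) = Mul(Pow(36, -1), -33896) = Mul(Rational(1, 36), -33896) = Rational(-8474, 9)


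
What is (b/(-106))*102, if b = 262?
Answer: -13362/53 ≈ -252.11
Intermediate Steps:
(b/(-106))*102 = (262/(-106))*102 = (262*(-1/106))*102 = -131/53*102 = -13362/53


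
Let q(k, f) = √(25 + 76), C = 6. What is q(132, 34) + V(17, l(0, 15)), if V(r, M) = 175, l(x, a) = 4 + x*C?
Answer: 175 + √101 ≈ 185.05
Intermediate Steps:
l(x, a) = 4 + 6*x (l(x, a) = 4 + x*6 = 4 + 6*x)
q(k, f) = √101
q(132, 34) + V(17, l(0, 15)) = √101 + 175 = 175 + √101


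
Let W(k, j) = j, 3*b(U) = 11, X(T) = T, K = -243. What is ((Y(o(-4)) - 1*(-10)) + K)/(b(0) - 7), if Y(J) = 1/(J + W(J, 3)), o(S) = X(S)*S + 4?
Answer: 8037/115 ≈ 69.887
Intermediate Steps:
o(S) = 4 + S² (o(S) = S*S + 4 = S² + 4 = 4 + S²)
b(U) = 11/3 (b(U) = (⅓)*11 = 11/3)
Y(J) = 1/(3 + J) (Y(J) = 1/(J + 3) = 1/(3 + J))
((Y(o(-4)) - 1*(-10)) + K)/(b(0) - 7) = ((1/(3 + (4 + (-4)²)) - 1*(-10)) - 243)/(11/3 - 7) = ((1/(3 + (4 + 16)) + 10) - 243)/(-10/3) = ((1/(3 + 20) + 10) - 243)*(-3/10) = ((1/23 + 10) - 243)*(-3/10) = (231/23 - 243)*(-3/10) = -5358/23*(-3/10) = 8037/115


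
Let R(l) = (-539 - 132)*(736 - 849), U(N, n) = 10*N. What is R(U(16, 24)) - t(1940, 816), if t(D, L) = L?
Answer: 75007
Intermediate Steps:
R(l) = 75823 (R(l) = -671*(-113) = 75823)
R(U(16, 24)) - t(1940, 816) = 75823 - 1*816 = 75823 - 816 = 75007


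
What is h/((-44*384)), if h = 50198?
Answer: -25099/8448 ≈ -2.9710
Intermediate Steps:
h/((-44*384)) = 50198/((-44*384)) = 50198/(-16896) = 50198*(-1/16896) = -25099/8448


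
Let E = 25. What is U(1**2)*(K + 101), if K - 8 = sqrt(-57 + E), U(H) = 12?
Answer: 1308 + 48*I*sqrt(2) ≈ 1308.0 + 67.882*I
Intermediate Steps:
K = 8 + 4*I*sqrt(2) (K = 8 + sqrt(-57 + 25) = 8 + sqrt(-32) = 8 + 4*I*sqrt(2) ≈ 8.0 + 5.6569*I)
U(1**2)*(K + 101) = 12*((8 + 4*I*sqrt(2)) + 101) = 12*(109 + 4*I*sqrt(2)) = 1308 + 48*I*sqrt(2)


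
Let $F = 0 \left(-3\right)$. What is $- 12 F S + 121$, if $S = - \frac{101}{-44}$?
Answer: $121$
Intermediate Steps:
$F = 0$
$S = \frac{101}{44}$ ($S = \left(-101\right) \left(- \frac{1}{44}\right) = \frac{101}{44} \approx 2.2955$)
$- 12 F S + 121 = \left(-12\right) 0 \cdot \frac{101}{44} + 121 = 0 \cdot \frac{101}{44} + 121 = 0 + 121 = 121$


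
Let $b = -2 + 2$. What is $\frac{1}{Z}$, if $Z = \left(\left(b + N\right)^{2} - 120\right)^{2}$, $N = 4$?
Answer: $\frac{1}{10816} \approx 9.2456 \cdot 10^{-5}$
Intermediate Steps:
$b = 0$
$Z = 10816$ ($Z = \left(\left(0 + 4\right)^{2} - 120\right)^{2} = \left(4^{2} - 120\right)^{2} = \left(16 - 120\right)^{2} = \left(-104\right)^{2} = 10816$)
$\frac{1}{Z} = \frac{1}{10816}$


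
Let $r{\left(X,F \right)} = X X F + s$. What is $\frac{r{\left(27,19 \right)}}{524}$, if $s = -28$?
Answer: $\frac{13823}{524} \approx 26.38$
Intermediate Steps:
$r{\left(X,F \right)} = -28 + F X^{2}$ ($r{\left(X,F \right)} = X X F - 28 = X^{2} F - 28 = F X^{2} - 28 = -28 + F X^{2}$)
$\frac{r{\left(27,19 \right)}}{524} = \frac{-28 + 19 \cdot 27^{2}}{524} = \left(-28 + 19 \cdot 729\right) \frac{1}{524} = \left(-28 + 13851\right) \frac{1}{524} = 13823 \cdot \frac{1}{524} = \frac{13823}{524}$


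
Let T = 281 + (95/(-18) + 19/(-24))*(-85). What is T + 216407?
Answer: 15638681/72 ≈ 2.1720e+5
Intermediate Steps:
T = 57377/72 (T = 281 + (95*(-1/18) + 19*(-1/24))*(-85) = 281 + (-95/18 - 19/24)*(-85) = 281 - 437/72*(-85) = 281 + 37145/72 = 57377/72 ≈ 796.90)
T + 216407 = 57377/72 + 216407 = 15638681/72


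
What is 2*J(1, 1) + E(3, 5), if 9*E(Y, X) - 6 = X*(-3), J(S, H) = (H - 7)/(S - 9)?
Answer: ½ ≈ 0.50000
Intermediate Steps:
J(S, H) = (-7 + H)/(-9 + S)
E(Y, X) = ⅔ - X/3 (E(Y, X) = ⅔ + (X*(-3))/9 = ⅔ + (-3*X)/9 = ⅔ - X/3)
2*J(1, 1) + E(3, 5) = 2*((-7 + 1)/(-9 + 1)) + (⅔ - ⅓*5) = 2*(-6/(-8)) + (⅔ - 5/3) = 2*(-⅛*(-6)) - 1 = 2*(¾) - 1 = 3/2 - 1 = ½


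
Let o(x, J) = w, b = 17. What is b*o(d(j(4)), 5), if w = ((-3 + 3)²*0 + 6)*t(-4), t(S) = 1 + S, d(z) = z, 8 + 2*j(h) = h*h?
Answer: -306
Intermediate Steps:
j(h) = -4 + h²/2 (j(h) = -4 + (h*h)/2 = -4 + h²/2)
w = -18 (w = ((-3 + 3)²*0 + 6)*(1 - 4) = (0²*0 + 6)*(-3) = (0*0 + 6)*(-3) = (0 + 6)*(-3) = 6*(-3) = -18)
o(x, J) = -18
b*o(d(j(4)), 5) = 17*(-18) = -306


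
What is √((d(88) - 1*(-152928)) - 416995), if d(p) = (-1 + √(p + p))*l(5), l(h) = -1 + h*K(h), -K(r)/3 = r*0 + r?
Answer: √(-263991 - 304*√11) ≈ 514.78*I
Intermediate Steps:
K(r) = -3*r (K(r) = -3*(r*0 + r) = -3*(0 + r) = -3*r)
l(h) = -1 - 3*h² (l(h) = -1 + h*(-3*h) = -1 - 3*h²)
d(p) = 76 - 76*√2*√p (d(p) = (-1 + √(p + p))*(-1 - 3*5²) = (-1 + √(2*p))*(-1 - 3*25) = (-1 + √2*√p)*(-1 - 75) = (-1 + √2*√p)*(-76) = 76 - 76*√2*√p)
√((d(88) - 1*(-152928)) - 416995) = √(((76 - 76*√2*√88) - 1*(-152928)) - 416995) = √(((76 - 76*√2*2*√22) + 152928) - 416995) = √(((76 - 304*√11) + 152928) - 416995) = √((153004 - 304*√11) - 416995) = √(-263991 - 304*√11)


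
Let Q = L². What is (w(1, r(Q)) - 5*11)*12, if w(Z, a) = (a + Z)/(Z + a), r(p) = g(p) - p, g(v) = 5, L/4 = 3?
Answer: -648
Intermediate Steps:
L = 12 (L = 4*3 = 12)
Q = 144 (Q = 12² = 144)
r(p) = 5 - p
w(Z, a) = 1 (w(Z, a) = (Z + a)/(Z + a) = 1)
(w(1, r(Q)) - 5*11)*12 = (1 - 5*11)*12 = (1 - 55)*12 = -54*12 = -648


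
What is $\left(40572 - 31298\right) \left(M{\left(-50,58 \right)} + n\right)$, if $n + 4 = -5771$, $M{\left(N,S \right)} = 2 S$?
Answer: $-52481566$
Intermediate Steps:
$n = -5775$ ($n = -4 - 5771 = -5775$)
$\left(40572 - 31298\right) \left(M{\left(-50,58 \right)} + n\right) = \left(40572 - 31298\right) \left(2 \cdot 58 - 5775\right) = 9274 \left(116 - 5775\right) = 9274 \left(-5659\right) = -52481566$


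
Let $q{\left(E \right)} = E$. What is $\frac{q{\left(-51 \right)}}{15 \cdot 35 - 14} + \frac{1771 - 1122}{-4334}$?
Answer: $- \frac{50243}{201334} \approx -0.24955$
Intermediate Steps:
$\frac{q{\left(-51 \right)}}{15 \cdot 35 - 14} + \frac{1771 - 1122}{-4334} = - \frac{51}{15 \cdot 35 - 14} + \frac{1771 - 1122}{-4334} = - \frac{51}{525 - 14} + \left(1771 - 1122\right) \left(- \frac{1}{4334}\right) = - \frac{51}{511} + 649 \left(- \frac{1}{4334}\right) = \left(-51\right) \frac{1}{511} - \frac{59}{394} = - \frac{51}{511} - \frac{59}{394} = - \frac{50243}{201334}$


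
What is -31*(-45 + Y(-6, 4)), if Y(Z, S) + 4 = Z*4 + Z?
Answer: 2449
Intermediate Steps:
Y(Z, S) = -4 + 5*Z (Y(Z, S) = -4 + (Z*4 + Z) = -4 + (4*Z + Z) = -4 + 5*Z)
-31*(-45 + Y(-6, 4)) = -31*(-45 + (-4 + 5*(-6))) = -31*(-45 + (-4 - 30)) = -31*(-45 - 34) = -31*(-79) = 2449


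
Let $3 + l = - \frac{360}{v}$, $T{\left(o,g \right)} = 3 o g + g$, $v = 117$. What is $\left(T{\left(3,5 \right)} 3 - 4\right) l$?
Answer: $- \frac{11534}{13} \approx -887.23$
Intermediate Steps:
$T{\left(o,g \right)} = g + 3 g o$ ($T{\left(o,g \right)} = 3 g o + g = g + 3 g o$)
$l = - \frac{79}{13}$ ($l = -3 - \frac{360}{117} = -3 - \frac{40}{13} = - \frac{79}{13} \approx -6.0769$)
$\left(T{\left(3,5 \right)} 3 - 4\right) l = \left(5 \left(1 + 3 \cdot 3\right) 3 - 4\right) \left(- \frac{79}{13}\right) = \left(5 \left(1 + 9\right) 3 - 4\right) \left(- \frac{79}{13}\right) = \left(5 \cdot 10 \cdot 3 - 4\right) \left(- \frac{79}{13}\right) = \left(50 \cdot 3 - 4\right) \left(- \frac{79}{13}\right) = \left(150 - 4\right) \left(- \frac{79}{13}\right) = 146 \left(- \frac{79}{13}\right) = - \frac{11534}{13}$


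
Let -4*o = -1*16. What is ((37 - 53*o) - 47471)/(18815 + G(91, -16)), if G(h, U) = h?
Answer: -7941/3151 ≈ -2.5202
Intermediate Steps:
o = 4 (o = -(-1)*16/4 = -¼*(-16) = 4)
((37 - 53*o) - 47471)/(18815 + G(91, -16)) = ((37 - 53*4) - 47471)/(18815 + 91) = ((37 - 212) - 47471)/18906 = (-175 - 47471)*(1/18906) = -47646*1/18906 = -7941/3151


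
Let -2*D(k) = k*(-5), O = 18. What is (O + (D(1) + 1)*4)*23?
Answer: 736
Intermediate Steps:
D(k) = 5*k/2 (D(k) = -k*(-5)/2 = -(-5)*k/2 = 5*k/2)
(O + (D(1) + 1)*4)*23 = (18 + ((5/2)*1 + 1)*4)*23 = (18 + (5/2 + 1)*4)*23 = (18 + (7/2)*4)*23 = (18 + 14)*23 = 32*23 = 736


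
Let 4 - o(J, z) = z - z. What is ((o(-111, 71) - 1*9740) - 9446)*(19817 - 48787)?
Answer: 555702540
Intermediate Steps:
o(J, z) = 4 (o(J, z) = 4 - (z - z) = 4 - 1*0 = 4 + 0 = 4)
((o(-111, 71) - 1*9740) - 9446)*(19817 - 48787) = ((4 - 1*9740) - 9446)*(19817 - 48787) = ((4 - 9740) - 9446)*(-28970) = (-9736 - 9446)*(-28970) = -19182*(-28970) = 555702540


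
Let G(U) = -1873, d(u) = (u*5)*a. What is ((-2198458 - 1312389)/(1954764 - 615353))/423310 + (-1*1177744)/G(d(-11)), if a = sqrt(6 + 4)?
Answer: 667764435933138609/1061964909877930 ≈ 628.80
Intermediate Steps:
a = sqrt(10) ≈ 3.1623
d(u) = 5*u*sqrt(10) (d(u) = (u*5)*sqrt(10) = (5*u)*sqrt(10) = 5*u*sqrt(10))
((-2198458 - 1312389)/(1954764 - 615353))/423310 + (-1*1177744)/G(d(-11)) = ((-2198458 - 1312389)/(1954764 - 615353))/423310 - 1*1177744/(-1873) = -3510847/1339411*(1/423310) - 1177744*(-1/1873) = -3510847*1/1339411*(1/423310) + 1177744/1873 = -3510847/1339411*1/423310 + 1177744/1873 = -3510847/566986070410 + 1177744/1873 = 667764435933138609/1061964909877930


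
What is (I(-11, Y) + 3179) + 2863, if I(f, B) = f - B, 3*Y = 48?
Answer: 6015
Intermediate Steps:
Y = 16 (Y = (⅓)*48 = 16)
(I(-11, Y) + 3179) + 2863 = ((-11 - 1*16) + 3179) + 2863 = ((-11 - 16) + 3179) + 2863 = (-27 + 3179) + 2863 = 3152 + 2863 = 6015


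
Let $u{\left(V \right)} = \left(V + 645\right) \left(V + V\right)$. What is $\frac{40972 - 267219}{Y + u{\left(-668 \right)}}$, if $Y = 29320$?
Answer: $- \frac{226247}{60048} \approx -3.7678$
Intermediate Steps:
$u{\left(V \right)} = 2 V \left(645 + V\right)$ ($u{\left(V \right)} = \left(645 + V\right) 2 V = 2 V \left(645 + V\right)$)
$\frac{40972 - 267219}{Y + u{\left(-668 \right)}} = \frac{40972 - 267219}{29320 + 2 \left(-668\right) \left(645 - 668\right)} = - \frac{226247}{29320 + 2 \left(-668\right) \left(-23\right)} = - \frac{226247}{29320 + 30728} = - \frac{226247}{60048}$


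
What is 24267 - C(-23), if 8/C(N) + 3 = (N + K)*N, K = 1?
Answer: 12206293/503 ≈ 24267.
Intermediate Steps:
C(N) = 8/(-3 + N*(1 + N)) (C(N) = 8/(-3 + (N + 1)*N) = 8/(-3 + (1 + N)*N) = 8/(-3 + N*(1 + N)))
24267 - C(-23) = 24267 - 8/(-3 - 23 + (-23)²) = 24267 - 8/(-3 - 23 + 529) = 24267 - 8/503 = 12206293/503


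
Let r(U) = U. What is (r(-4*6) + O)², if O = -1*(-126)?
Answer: 10404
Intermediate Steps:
O = 126
(r(-4*6) + O)² = (-4*6 + 126)² = (-24 + 126)² = 102² = 10404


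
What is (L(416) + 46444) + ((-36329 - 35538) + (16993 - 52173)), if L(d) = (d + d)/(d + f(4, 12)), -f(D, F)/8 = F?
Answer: -303002/5 ≈ -60600.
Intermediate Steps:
f(D, F) = -8*F
L(d) = 2*d/(-96 + d) (L(d) = (d + d)/(d - 8*12) = (2*d)/(d - 96) = (2*d)/(-96 + d) = 2*d/(-96 + d))
(L(416) + 46444) + ((-36329 - 35538) + (16993 - 52173)) = (2*416/(-96 + 416) + 46444) + ((-36329 - 35538) + (16993 - 52173)) = (2*416/320 + 46444) + (-71867 - 35180) = (2*416*(1/320) + 46444) - 107047 = (13/5 + 46444) - 107047 = 232233/5 - 107047 = -303002/5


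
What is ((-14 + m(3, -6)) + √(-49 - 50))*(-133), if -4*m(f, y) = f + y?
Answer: 7049/4 - 399*I*√11 ≈ 1762.3 - 1323.3*I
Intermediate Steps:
m(f, y) = -f/4 - y/4 (m(f, y) = -(f + y)/4 = -f/4 - y/4)
((-14 + m(3, -6)) + √(-49 - 50))*(-133) = ((-14 + (-¼*3 - ¼*(-6))) + √(-49 - 50))*(-133) = ((-14 + (-¾ + 3/2)) + √(-99))*(-133) = ((-14 + ¾) + 3*I*√11)*(-133) = (-53/4 + 3*I*√11)*(-133) = 7049/4 - 399*I*√11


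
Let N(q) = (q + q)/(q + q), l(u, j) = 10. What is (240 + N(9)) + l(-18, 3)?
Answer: 251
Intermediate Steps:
N(q) = 1 (N(q) = (2*q)/((2*q)) = (2*q)*(1/(2*q)) = 1)
(240 + N(9)) + l(-18, 3) = (240 + 1) + 10 = 241 + 10 = 251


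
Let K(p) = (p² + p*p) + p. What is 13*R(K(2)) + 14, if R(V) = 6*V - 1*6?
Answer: 716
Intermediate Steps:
K(p) = p + 2*p² (K(p) = (p² + p²) + p = 2*p² + p = p + 2*p²)
R(V) = -6 + 6*V (R(V) = 6*V - 6 = -6 + 6*V)
13*R(K(2)) + 14 = 13*(-6 + 6*(2*(1 + 2*2))) + 14 = 13*(-6 + 6*(2*(1 + 4))) + 14 = 13*(-6 + 6*(2*5)) + 14 = 13*(-6 + 6*10) + 14 = 13*(-6 + 60) + 14 = 13*54 + 14 = 702 + 14 = 716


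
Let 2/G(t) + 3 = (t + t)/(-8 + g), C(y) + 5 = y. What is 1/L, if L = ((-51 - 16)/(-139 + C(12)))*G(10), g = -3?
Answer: -318/67 ≈ -4.7463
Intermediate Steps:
C(y) = -5 + y
G(t) = 2/(-3 - 2*t/11) (G(t) = 2/(-3 + (t + t)/(-8 - 3)) = 2/(-3 + (2*t)/(-11)) = 2/(-3 + (2*t)*(-1/11)) = 2/(-3 - 2*t/11))
L = -67/318 (L = ((-51 - 16)/(-139 + (-5 + 12)))*(-22/(33 + 2*10)) = (-67/(-139 + 7))*(-22/(33 + 20)) = (-67/(-132))*(-22/53) = (-67*(-1/132))*(-22*1/53) = (67/132)*(-22/53) = -67/318 ≈ -0.21069)
1/L = 1/(-67/318) = -318/67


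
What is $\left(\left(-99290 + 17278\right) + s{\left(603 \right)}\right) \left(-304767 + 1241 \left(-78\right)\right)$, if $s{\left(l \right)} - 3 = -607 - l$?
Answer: $33417837735$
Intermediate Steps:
$s{\left(l \right)} = -604 - l$ ($s{\left(l \right)} = 3 - \left(607 + l\right) = -604 - l$)
$\left(\left(-99290 + 17278\right) + s{\left(603 \right)}\right) \left(-304767 + 1241 \left(-78\right)\right) = \left(\left(-99290 + 17278\right) - 1207\right) \left(-304767 + 1241 \left(-78\right)\right) = \left(-82012 - 1207\right) \left(-304767 - 96798\right) = \left(-82012 - 1207\right) \left(-401565\right) = \left(-83219\right) \left(-401565\right) = 33417837735$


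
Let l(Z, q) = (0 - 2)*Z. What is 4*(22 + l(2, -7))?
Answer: 72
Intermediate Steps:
l(Z, q) = -2*Z
4*(22 + l(2, -7)) = 4*(22 - 2*2) = 4*(22 - 4) = 4*18 = 72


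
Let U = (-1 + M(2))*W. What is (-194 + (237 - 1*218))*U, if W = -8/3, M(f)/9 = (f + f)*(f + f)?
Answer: 200200/3 ≈ 66733.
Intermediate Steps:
M(f) = 36*f**2 (M(f) = 9*((f + f)*(f + f)) = 9*((2*f)*(2*f)) = 9*(4*f**2) = 36*f**2)
W = -8/3 (W = -8*1/3 = -8/3 ≈ -2.6667)
U = -1144/3 (U = (-1 + 36*2**2)*(-8/3) = (-1 + 36*4)*(-8/3) = (-1 + 144)*(-8/3) = 143*(-8/3) = -1144/3 ≈ -381.33)
(-194 + (237 - 1*218))*U = (-194 + (237 - 1*218))*(-1144/3) = (-194 + (237 - 218))*(-1144/3) = (-194 + 19)*(-1144/3) = -175*(-1144/3) = 200200/3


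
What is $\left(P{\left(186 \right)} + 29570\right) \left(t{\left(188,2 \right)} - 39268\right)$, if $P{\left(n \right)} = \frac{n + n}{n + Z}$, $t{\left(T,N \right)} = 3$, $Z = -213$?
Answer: $- \frac{10444725590}{9} \approx -1.1605 \cdot 10^{9}$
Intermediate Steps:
$P{\left(n \right)} = \frac{2 n}{-213 + n}$ ($P{\left(n \right)} = \frac{n + n}{n - 213} = \frac{2 n}{-213 + n}$)
$\left(P{\left(186 \right)} + 29570\right) \left(t{\left(188,2 \right)} - 39268\right) = \left(2 \cdot 186 \frac{1}{-213 + 186} + 29570\right) \left(3 - 39268\right) = \left(2 \cdot 186 \frac{1}{-27} + 29570\right) \left(-39265\right) = \left(2 \cdot 186 \left(- \frac{1}{27}\right) + 29570\right) \left(-39265\right) = \left(- \frac{124}{9} + 29570\right) \left(-39265\right) = \frac{266006}{9} \left(-39265\right) = - \frac{10444725590}{9}$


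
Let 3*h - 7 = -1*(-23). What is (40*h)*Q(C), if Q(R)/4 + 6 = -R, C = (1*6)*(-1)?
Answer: 0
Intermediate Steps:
C = -6 (C = 6*(-1) = -6)
h = 10 (h = 7/3 + (-1*(-23))/3 = 7/3 + (1/3)*23 = 7/3 + 23/3 = 10)
Q(R) = -24 - 4*R (Q(R) = -24 + 4*(-R) = -24 - 4*R)
(40*h)*Q(C) = (40*10)*(-24 - 4*(-6)) = 400*(-24 + 24) = 400*0 = 0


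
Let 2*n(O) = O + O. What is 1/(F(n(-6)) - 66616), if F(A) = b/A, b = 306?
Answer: -1/66667 ≈ -1.5000e-5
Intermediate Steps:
n(O) = O (n(O) = (O + O)/2 = (2*O)/2 = O)
F(A) = 306/A
1/(F(n(-6)) - 66616) = 1/(306/(-6) - 66616) = 1/(306*(-⅙) - 66616) = 1/(-51 - 66616) = 1/(-66667) = -1/66667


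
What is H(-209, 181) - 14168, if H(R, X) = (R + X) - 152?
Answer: -14348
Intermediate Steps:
H(R, X) = -152 + R + X
H(-209, 181) - 14168 = (-152 - 209 + 181) - 14168 = -180 - 14168 = -14348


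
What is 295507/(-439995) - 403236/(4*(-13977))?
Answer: 4469461624/683312235 ≈ 6.5409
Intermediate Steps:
295507/(-439995) - 403236/(4*(-13977)) = 295507*(-1/439995) - 403236/(-55908) = -295507/439995 - 403236*(-1/55908) = -295507/439995 + 11201/1553 = 4469461624/683312235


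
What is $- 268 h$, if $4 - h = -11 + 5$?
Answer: $-2680$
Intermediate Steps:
$h = 10$ ($h = 4 - \left(-11 + 5\right) = 4 - -6 = 4 + 6 = 10$)
$- 268 h = \left(-268\right) 10 = -2680$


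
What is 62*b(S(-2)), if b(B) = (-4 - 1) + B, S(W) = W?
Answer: -434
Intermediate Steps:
b(B) = -5 + B
62*b(S(-2)) = 62*(-5 - 2) = 62*(-7) = -434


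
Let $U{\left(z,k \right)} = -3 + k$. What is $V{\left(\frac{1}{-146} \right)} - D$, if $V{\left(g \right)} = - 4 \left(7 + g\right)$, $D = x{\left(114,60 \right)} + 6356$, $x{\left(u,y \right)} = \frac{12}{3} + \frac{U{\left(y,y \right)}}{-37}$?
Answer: $- \frac{17249753}{2701} \approx -6386.4$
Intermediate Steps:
$x{\left(u,y \right)} = \frac{151}{37} - \frac{y}{37}$ ($x{\left(u,y \right)} = \frac{12}{3} + \frac{-3 + y}{-37} = 12 \cdot \frac{1}{3} + \left(-3 + y\right) \left(- \frac{1}{37}\right) = 4 - \left(- \frac{3}{37} + \frac{y}{37}\right) = \frac{151}{37} - \frac{y}{37}$)
$D = \frac{235263}{37}$ ($D = \left(\frac{151}{37} - \frac{60}{37}\right) + 6356 = \frac{91}{37} + 6356 = \frac{235263}{37} \approx 6358.5$)
$V{\left(g \right)} = -28 - 4 g$
$V{\left(\frac{1}{-146} \right)} - D = \left(-28 - \frac{4}{-146}\right) - \frac{235263}{37} = \left(-28 - - \frac{2}{73}\right) - \frac{235263}{37} = \left(-28 + \frac{2}{73}\right) - \frac{235263}{37} = - \frac{2042}{73} - \frac{235263}{37} = - \frac{17249753}{2701}$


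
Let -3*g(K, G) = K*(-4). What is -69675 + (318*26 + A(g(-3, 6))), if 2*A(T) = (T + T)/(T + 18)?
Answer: -429851/7 ≈ -61407.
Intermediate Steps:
g(K, G) = 4*K/3 (g(K, G) = -K*(-4)/3 = -(-4)*K/3 = 4*K/3)
A(T) = T/(18 + T) (A(T) = ((T + T)/(T + 18))/2 = ((2*T)/(18 + T))/2 = (2*T/(18 + T))/2 = T/(18 + T))
-69675 + (318*26 + A(g(-3, 6))) = -69675 + (318*26 + ((4/3)*(-3))/(18 + (4/3)*(-3))) = -69675 + (8268 - 4/(18 - 4)) = -69675 + (8268 - 4/14) = -69675 + (8268 - 4*1/14) = -69675 + (8268 - 2/7) = -69675 + 57874/7 = -429851/7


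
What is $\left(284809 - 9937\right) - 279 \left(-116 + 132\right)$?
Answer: $270408$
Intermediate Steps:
$\left(284809 - 9937\right) - 279 \left(-116 + 132\right) = 274872 - 4464 = 270408$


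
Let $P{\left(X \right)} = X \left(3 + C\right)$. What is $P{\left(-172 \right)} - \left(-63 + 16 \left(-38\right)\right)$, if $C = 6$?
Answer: $-877$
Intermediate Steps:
$P{\left(X \right)} = 9 X$ ($P{\left(X \right)} = X \left(3 + 6\right) = X 9 = 9 X$)
$P{\left(-172 \right)} - \left(-63 + 16 \left(-38\right)\right) = 9 \left(-172\right) - \left(-63 + 16 \left(-38\right)\right) = -1548 - \left(-63 - 608\right) = -1548 - -671 = -1548 + 671 = -877$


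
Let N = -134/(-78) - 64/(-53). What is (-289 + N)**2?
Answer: 349654611856/4272489 ≈ 81839.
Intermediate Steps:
N = 6047/2067 (N = -134*(-1/78) - 64*(-1/53) = 67/39 + 64/53 = 6047/2067 ≈ 2.9255)
(-289 + N)**2 = (-289 + 6047/2067)**2 = (-591316/2067)**2 = 349654611856/4272489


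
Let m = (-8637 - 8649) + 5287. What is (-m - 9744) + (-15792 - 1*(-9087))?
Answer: -4450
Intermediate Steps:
m = -11999 (m = -17286 + 5287 = -11999)
(-m - 9744) + (-15792 - 1*(-9087)) = (-1*(-11999) - 9744) + (-15792 - 1*(-9087)) = (11999 - 9744) + (-15792 + 9087) = 2255 - 6705 = -4450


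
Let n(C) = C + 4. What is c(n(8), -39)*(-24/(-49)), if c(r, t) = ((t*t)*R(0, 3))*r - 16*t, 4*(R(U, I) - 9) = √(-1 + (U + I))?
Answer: 565344/7 + 109512*√2/49 ≈ 83924.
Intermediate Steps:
R(U, I) = 9 + √(-1 + I + U)/4 (R(U, I) = 9 + √(-1 + (U + I))/4 = 9 + √(-1 + (I + U))/4 = 9 + √(-1 + I + U)/4)
n(C) = 4 + C
c(r, t) = -16*t + r*t²*(9 + √2/4) (c(r, t) = ((t*t)*(9 + √(-1 + 3 + 0)/4))*r - 16*t = (t²*(9 + √2/4))*r - 16*t = r*t²*(9 + √2/4) - 16*t = -16*t + r*t²*(9 + √2/4))
c(n(8), -39)*(-24/(-49)) = ((¼)*(-39)*(-64 + (4 + 8)*(-39)*(36 + √2)))*(-24/(-49)) = ((¼)*(-39)*(-64 + 12*(-39)*(36 + √2)))*(-24*(-1/49)) = ((¼)*(-39)*(-64 + (-16848 - 468*√2)))*(24/49) = ((¼)*(-39)*(-16912 - 468*√2))*(24/49) = (164892 + 4563*√2)*(24/49) = 565344/7 + 109512*√2/49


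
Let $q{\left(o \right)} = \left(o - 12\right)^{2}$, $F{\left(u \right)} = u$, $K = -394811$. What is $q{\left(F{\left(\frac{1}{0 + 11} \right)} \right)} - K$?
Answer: $\frac{47789292}{121} \approx 3.9495 \cdot 10^{5}$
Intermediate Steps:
$q{\left(o \right)} = \left(-12 + o\right)^{2}$
$q{\left(F{\left(\frac{1}{0 + 11} \right)} \right)} - K = \left(-12 + \frac{1}{0 + 11}\right)^{2} - -394811 = \left(-12 + \frac{1}{11}\right)^{2} + 394811 = \left(- \frac{131}{11}\right)^{2} + 394811 = \frac{17161}{121} + 394811 = \frac{47789292}{121}$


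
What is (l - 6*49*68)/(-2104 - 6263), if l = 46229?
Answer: -26237/8367 ≈ -3.1358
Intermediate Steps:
(l - 6*49*68)/(-2104 - 6263) = (46229 - 6*49*68)/(-2104 - 6263) = (46229 - 294*68)/(-8367) = (46229 - 19992)*(-1/8367) = 26237*(-1/8367) = -26237/8367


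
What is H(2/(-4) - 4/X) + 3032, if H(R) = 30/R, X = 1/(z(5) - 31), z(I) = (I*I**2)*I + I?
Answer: 14532316/4793 ≈ 3032.0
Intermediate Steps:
z(I) = I + I**4 (z(I) = I**3*I + I = I**4 + I = I + I**4)
X = 1/599 (X = 1/((5 + 5**4) - 31) = 1/((5 + 625) - 31) = 1/(630 - 31) = 1/599 ≈ 0.0016694)
H(2/(-4) - 4/X) + 3032 = 30/(2/(-4) - 4/1/599) + 3032 = 30/(2*(-1/4) - 4*599) + 3032 = 30/(-1/2 - 2396) + 3032 = 30/(-4793/2) + 3032 = 30*(-2/4793) + 3032 = -60/4793 + 3032 = 14532316/4793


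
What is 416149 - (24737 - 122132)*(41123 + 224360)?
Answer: 25857132934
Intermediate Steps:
416149 - (24737 - 122132)*(41123 + 224360) = 416149 - (-97395)*265483 = 416149 - 1*(-25856716785) = 416149 + 25856716785 = 25857132934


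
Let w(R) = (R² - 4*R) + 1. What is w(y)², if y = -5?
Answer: 2116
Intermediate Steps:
w(R) = 1 + R² - 4*R
w(y)² = (1 + (-5)² - 4*(-5))² = (1 + 25 + 20)² = 46² = 2116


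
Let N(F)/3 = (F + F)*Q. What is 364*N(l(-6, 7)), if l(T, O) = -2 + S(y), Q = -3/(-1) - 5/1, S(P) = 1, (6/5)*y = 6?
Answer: 4368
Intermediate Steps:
y = 5 (y = (⅚)*6 = 5)
Q = -2 (Q = -3*(-1) - 5*1 = 3 - 5 = -2)
l(T, O) = -1 (l(T, O) = -2 + 1 = -1)
N(F) = -12*F (N(F) = 3*((F + F)*(-2)) = 3*((2*F)*(-2)) = 3*(-4*F) = -12*F)
364*N(l(-6, 7)) = 364*(-12*(-1)) = 364*12 = 4368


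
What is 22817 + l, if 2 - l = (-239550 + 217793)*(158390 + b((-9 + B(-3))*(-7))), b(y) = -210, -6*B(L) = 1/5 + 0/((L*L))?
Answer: 3441545079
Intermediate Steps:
B(L) = -1/30 (B(L) = -(1/5 + 0/((L*L)))/6 = -(1*(⅕) + 0/(L²))/6 = -(⅕ + 0/L²)/6 = -(⅕ + 0)/6 = -⅙*⅕ = -1/30)
l = 3441522262 (l = 2 - (-239550 + 217793)*(158390 - 210) = 2 - (-21757)*158180 = 2 - 1*(-3441522260) = 2 + 3441522260 = 3441522262)
22817 + l = 22817 + 3441522262 = 3441545079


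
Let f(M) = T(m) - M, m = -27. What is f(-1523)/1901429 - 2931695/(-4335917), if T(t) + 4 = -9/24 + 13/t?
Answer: 1205494366272203/1780798678284888 ≈ 0.67694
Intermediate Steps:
T(t) = -35/8 + 13/t (T(t) = -4 + (-9/24 + 13/t) = -4 + (-9*1/24 + 13/t) = -4 + (-3/8 + 13/t) = -35/8 + 13/t)
f(M) = -1049/216 - M (f(M) = (-35/8 + 13/(-27)) - M = (-35/8 + 13*(-1/27)) - M = (-35/8 - 13/27) - M = -1049/216 - M)
f(-1523)/1901429 - 2931695/(-4335917) = (-1049/216 - 1*(-1523))/1901429 - 2931695/(-4335917) = (-1049/216 + 1523)*(1/1901429) - 2931695*(-1/4335917) = (327919/216)*(1/1901429) + 2931695/4335917 = 327919/410708664 + 2931695/4335917 = 1205494366272203/1780798678284888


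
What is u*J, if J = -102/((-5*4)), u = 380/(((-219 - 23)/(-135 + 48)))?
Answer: 84303/121 ≈ 696.72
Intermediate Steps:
u = 16530/121 (u = 380/((-242/(-87))) = 380/((-242*(-1/87))) = 380/(242/87) = 380*(87/242) = 16530/121 ≈ 136.61)
J = 51/10 (J = -102/(-20) = -102*(-1/20) = 51/10 ≈ 5.1000)
u*J = (16530/121)*(51/10) = 84303/121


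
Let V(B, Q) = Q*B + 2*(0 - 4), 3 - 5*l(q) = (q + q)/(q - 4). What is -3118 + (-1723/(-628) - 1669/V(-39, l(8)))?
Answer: 3284279/628 ≈ 5229.7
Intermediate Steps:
l(q) = ⅗ - 2*q/(5*(-4 + q)) (l(q) = ⅗ - (q + q)/(5*(q - 4)) = ⅗ - 2*q/(5*(-4 + q)))
V(B, Q) = -8 + B*Q (V(B, Q) = B*Q + 2*(-4) = B*Q - 8 = -8 + B*Q)
-3118 + (-1723/(-628) - 1669/V(-39, l(8))) = -3118 + (-1723/(-628) - 1669/(-8 - 39*(-12 + 8)/(5*(-4 + 8)))) = -3118 + (-1723*(-1/628) - 1669/(-8 - 39*(-4)/(5*4))) = -3118 + (1723/628 - 1669/(-8 - 39*(-4)/(5*4))) = -3118 + (1723/628 - 1669/(-8 - 39*(-⅕))) = -3118 + (1723/628 - 1669/(-8 + 39/5)) = -3118 + (1723/628 - 1669/(-⅕)) = -3118 + (1723/628 - 1669*(-5)) = -3118 + (1723/628 + 8345) = -3118 + 5242383/628 = 3284279/628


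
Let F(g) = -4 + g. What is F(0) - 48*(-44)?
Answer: 2108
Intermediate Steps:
F(0) - 48*(-44) = (-4 + 0) - 48*(-44) = -4 + 2112 = 2108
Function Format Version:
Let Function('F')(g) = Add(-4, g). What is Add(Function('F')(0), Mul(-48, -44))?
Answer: 2108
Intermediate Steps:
Add(Function('F')(0), Mul(-48, -44)) = Add(Add(-4, 0), Mul(-48, -44)) = Add(-4, 2112) = 2108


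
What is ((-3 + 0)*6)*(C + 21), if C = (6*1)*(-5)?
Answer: 162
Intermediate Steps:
C = -30 (C = 6*(-5) = -30)
((-3 + 0)*6)*(C + 21) = ((-3 + 0)*6)*(-30 + 21) = -3*6*(-9) = -18*(-9) = 162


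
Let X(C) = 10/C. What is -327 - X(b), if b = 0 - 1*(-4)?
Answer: -659/2 ≈ -329.50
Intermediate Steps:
b = 4 (b = 0 + 4 = 4)
-327 - X(b) = -327 - 10/4 = -327 - 1*5/2 = -327 - 5/2 = -659/2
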